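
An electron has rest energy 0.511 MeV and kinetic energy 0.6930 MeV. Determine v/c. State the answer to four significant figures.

0.9055

K = (γ−1)mc², so γ = 1 + 0.6930/0.511 = 2.3562.
Then v/c = √(1 − γ⁻²) = √(1 − 0.180126) = √0.819874 = 0.9055.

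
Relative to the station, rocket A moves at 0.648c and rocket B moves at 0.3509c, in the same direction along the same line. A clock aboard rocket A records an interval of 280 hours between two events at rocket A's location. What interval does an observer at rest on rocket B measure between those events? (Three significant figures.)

Speed of rocket A in rocket B's frame: u = (v_A − v_B)/(1 − v_A v_B/c²) = (0.648 − 0.3509)/(1 − 0.648×0.3509) = 0.2971/0.7726168 = 0.38454; |u| = 0.38454c.
At |u| = 0.38454c, γ = (1 − 0.147871)^(−1/2) = 1.0833.
Rocket A's interval is proper; time dilation gives Δt_B = γΔτ = 1.0833 × 280 hours = 303 hours.

303 hours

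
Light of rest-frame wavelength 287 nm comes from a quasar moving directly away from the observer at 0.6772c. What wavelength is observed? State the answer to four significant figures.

654.2 nm

Relativistic Doppler for wavelength: λ_obs = λ_src · √((1+β)/(1−β)).
With β = 0.6772: factor = √(1.6772/0.3228) = 2.2794.
λ_obs = 287 × 2.2794 = 654.2 nm.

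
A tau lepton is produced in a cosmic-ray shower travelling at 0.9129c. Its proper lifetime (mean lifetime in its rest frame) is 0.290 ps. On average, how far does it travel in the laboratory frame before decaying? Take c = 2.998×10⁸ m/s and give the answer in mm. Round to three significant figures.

With β = 0.9129, γ = 1/√(1 − 0.9129²) = 1/√0.16661359 = 2.4499.
Lab-frame lifetime: Δt = γτ = 2.4499 × 0.290 ps = 0.71047 ps.
Distance: d = vΔt = 0.9129 × 2.998×10⁸ m/s × 7.1047×10^-13 s = 1.94×10^-4 m = 0.194 mm.

0.194 mm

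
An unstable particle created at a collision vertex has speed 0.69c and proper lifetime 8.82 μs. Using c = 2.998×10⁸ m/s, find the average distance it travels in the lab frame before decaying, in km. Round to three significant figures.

With β = 0.69, γ = 1/√(1 − 0.69²) = 1/√0.5239 = 1.3816.
Lab-frame lifetime: Δt = γτ = 1.3816 × 8.82 μs = 12.186 μs.
Distance: d = vΔt = 0.69 × 2.998×10⁸ m/s × 1.2186×10^-5 s = 2520 m = 2.52 km.

2.52 km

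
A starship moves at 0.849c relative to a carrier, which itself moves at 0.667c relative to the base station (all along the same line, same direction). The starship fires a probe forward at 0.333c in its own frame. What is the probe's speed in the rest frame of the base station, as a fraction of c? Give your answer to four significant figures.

Compose velocities in two stages. Stage 1 (into S'): u₁ = (0.333+0.849)/(1+0.333×0.849) = 0.92148.
Stage 2 (into S): u = (0.92148+0.667)/(1+0.92148×0.667) = 0.98381, so the speed is 0.9838c.

0.9838c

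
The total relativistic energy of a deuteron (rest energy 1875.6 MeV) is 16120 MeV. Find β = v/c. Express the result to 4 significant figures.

Total energy E = γmc² gives γ = 16120/1875.6 = 8.5946.
Hence β = √(1 − 1/γ²) = √(1 − 0.0135378) = √0.9864622 = 0.9932.

0.9932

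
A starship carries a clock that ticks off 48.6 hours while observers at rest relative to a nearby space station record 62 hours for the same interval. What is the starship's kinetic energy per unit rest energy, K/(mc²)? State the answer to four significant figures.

0.2757

From Δt = γΔτ: γ = 62/48.6 = 1.27572.
Since K = (γ−1)mc², K/(mc²) = 1.27572 − 1 = 0.2757.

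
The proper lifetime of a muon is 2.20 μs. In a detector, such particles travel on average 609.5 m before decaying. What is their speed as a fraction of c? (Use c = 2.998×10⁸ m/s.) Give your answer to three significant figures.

0.679c

d = βγcτ ⇒ βγ = d/(cτ) = 609.5 m / (659.56 m) = 0.9241.
β = (βγ)/√(1+(βγ)²) = 0.9241/√1.853961 = 0.679.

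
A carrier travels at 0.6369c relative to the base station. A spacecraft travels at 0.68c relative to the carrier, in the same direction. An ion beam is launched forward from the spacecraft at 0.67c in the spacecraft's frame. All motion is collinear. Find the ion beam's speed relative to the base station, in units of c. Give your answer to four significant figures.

Compose velocities in two stages. Stage 1 (into S'): u₁ = (0.67+0.68)/(1+0.67×0.68) = 0.92745.
Stage 2 (into S): u = (0.92745+0.6369)/(1+0.92745×0.6369) = 0.98344, so the speed is 0.9834c.

0.9834c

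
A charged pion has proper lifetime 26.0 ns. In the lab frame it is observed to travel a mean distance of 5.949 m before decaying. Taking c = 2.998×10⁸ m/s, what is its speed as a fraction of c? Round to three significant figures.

0.607c

d = βγcτ ⇒ βγ = d/(cτ) = 5.949 m / (7.7948 m) = 0.7632.
β = (βγ)/√(1+(βγ)²) = 0.7632/√1.582474 = 0.607.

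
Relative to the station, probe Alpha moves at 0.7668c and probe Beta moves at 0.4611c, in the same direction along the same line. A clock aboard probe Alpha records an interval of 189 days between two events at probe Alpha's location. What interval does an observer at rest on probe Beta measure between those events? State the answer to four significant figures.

Transform probe Alpha's velocity into probe Beta's frame: (0.7668 − 0.4611)/(1 − 0.7668·0.4611) = 0.3057/0.64642852, so the relative speed is 0.47291c.
γ for this relative speed: γ = 1/√(1 − 0.223644) = 1.1349.
Probe Alpha's interval is proper; time dilation gives Δt_B = γΔτ = 1.1349 × 189 days = 214.5 days.

214.5 days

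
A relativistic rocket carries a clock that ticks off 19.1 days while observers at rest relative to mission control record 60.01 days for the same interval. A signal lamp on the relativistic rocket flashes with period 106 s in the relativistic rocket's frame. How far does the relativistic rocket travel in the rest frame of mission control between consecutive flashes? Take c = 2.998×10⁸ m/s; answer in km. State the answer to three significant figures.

9.47×10^7 km

From Δt = γΔτ: γ = 60.01/19.1 = 3.14188.
β = √(1 − 1/γ²) = 0.948. Lab-frame period = γτ = 3.14188×106 s = 333.04 s. Distance = βc × γτ = 0.948 × 2.998×10⁸ m/s × 333.04 s = 9.4653×10^10 m = 9.47×10^7 km.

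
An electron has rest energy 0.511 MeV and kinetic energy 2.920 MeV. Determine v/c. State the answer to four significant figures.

K = (γ−1)mc², so γ = 1 + 2.920/0.511 = 6.7143.
Then v/c = √(1 − γ⁻²) = √(1 − 0.0221819) = √0.9778181 = 0.9888.

0.9888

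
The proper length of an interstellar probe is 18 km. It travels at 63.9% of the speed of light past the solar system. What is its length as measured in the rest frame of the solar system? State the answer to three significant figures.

γ = 1/√(1 − β²) = 1/√(1 − 0.408321) = 1/√0.591679 = 1/0.769207 = 1.3.
Along the direction of motion the measured length is L₀/γ = 18/1.3 = 13.8 km.

13.8 km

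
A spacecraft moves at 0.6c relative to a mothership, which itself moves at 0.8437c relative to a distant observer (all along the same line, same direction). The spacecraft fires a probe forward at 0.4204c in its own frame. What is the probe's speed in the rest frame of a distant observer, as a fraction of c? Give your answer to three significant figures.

Apply u = (u'+v)/(1+u'v) twice. Probe in the mothership frame: (0.4204+0.6)/(1+0.4204·0.6) = 1.0204/1.25224 = 0.81486c.
That velocity, transformed to the rest frame of a distant observer: (0.81486+0.8437)/(1+0.81486·0.8437) = 1.65856/1.687497382 = 0.98285c.

0.983c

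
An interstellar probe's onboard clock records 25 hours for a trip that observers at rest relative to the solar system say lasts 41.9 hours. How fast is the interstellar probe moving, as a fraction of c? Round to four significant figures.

γ = Δt/Δτ = 41.9/25 = 1.676.
β = √(1 − 1/γ²) = √(1 − 0.356002) = √0.643998 = 0.8025.

0.8025c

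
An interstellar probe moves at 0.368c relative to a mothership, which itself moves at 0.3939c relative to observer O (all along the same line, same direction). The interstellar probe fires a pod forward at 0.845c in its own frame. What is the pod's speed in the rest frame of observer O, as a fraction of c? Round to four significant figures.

Compose velocities in two stages. Stage 1 (into S'): u₁ = (0.845+0.368)/(1+0.845×0.368) = 0.92528.
Stage 2 (into S): u = (0.92528+0.3939)/(1+0.92528×0.3939) = 0.96681, so the speed is 0.9668c.

0.9668c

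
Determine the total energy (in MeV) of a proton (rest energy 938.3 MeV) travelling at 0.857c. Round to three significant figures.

1820 MeV

γ = 1/√(1 − β²) = 1/√(1 − 0.734449) = 1/√0.265551 = 1/0.515316 = 1.9406.
Total energy: E = γmc² = 1.9406 × 938.3 MeV = 1820 MeV.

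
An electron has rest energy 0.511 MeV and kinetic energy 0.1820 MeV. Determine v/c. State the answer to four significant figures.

K = (γ−1)mc², so γ = 1 + 0.1820/0.511 = 1.3562.
Then v/c = √(1 − γ⁻²) = √(1 − 0.543691) = √0.456309 = 0.6755.

0.6755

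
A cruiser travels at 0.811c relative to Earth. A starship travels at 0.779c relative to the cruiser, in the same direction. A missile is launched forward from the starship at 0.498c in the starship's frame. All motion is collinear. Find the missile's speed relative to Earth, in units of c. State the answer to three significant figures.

0.991c

First combine the missile and starship (S''→S'): u₁ = (0.498 + 0.779)/(1 + 0.498×0.779) = 1.277/1.387942 = 0.92007.
Then combine with the cruiser (S'→S): u = (0.92007 + 0.811)/(1 + 0.92007×0.811) = 1.73107/1.74617677 = 0.99135.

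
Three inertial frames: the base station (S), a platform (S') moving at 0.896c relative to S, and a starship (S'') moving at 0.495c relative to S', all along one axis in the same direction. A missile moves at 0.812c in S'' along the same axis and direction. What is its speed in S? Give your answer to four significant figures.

0.9962c

Apply u = (u'+v)/(1+u'v) twice. Missile in the platform frame: (0.812+0.495)/(1+0.812·0.495) = 1.307/1.40194 = 0.93228c.
That velocity, transformed to the rest frame of the base station: (0.93228+0.896)/(1+0.93228·0.896) = 1.82828/1.83532288 = 0.99616c.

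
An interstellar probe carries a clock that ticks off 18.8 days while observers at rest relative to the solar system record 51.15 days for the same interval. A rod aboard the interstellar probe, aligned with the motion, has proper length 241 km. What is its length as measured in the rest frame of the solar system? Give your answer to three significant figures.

88.6 km

γ = Δt/Δτ = 51.15/18.8 = 2.72074.
L = L₀/γ = 241/2.72074 = 88.6 km.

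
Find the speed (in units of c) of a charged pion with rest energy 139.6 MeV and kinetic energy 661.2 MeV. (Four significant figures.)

0.9847c

K = (γ−1)mc², so γ = 1 + 661.2/139.6 = 5.7364.
Then v/c = √(1 − γ⁻²) = √(1 − 0.0303893) = √0.9696107 = 0.9847.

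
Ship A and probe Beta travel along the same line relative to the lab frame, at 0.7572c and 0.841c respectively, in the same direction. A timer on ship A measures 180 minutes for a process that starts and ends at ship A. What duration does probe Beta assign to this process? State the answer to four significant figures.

The velocity of ship A relative to probe Beta is (0.7572 − 0.841)c / (1 − 0.7572×0.841) = −0.23073c; relative speed 0.23073c.
γ for this relative speed: γ = 1/√(1 − 0.0532363) = 1.0277.
Ship A's interval is proper; time dilation gives Δt_B = γΔτ = 1.0277 × 180 minutes = 185.0 minutes.

185.0 minutes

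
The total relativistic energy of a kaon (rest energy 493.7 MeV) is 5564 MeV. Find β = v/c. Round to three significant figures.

Total energy E = γmc² gives γ = 5564/493.7 = 11.27.
Hence β = √(1 − 1/γ²) = √(1 − 0.00787322) = √0.99212678 = 0.996.

0.996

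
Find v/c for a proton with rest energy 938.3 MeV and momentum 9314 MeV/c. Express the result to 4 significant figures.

0.9950

pc/(mc²) = 9314/938.3 = 9.9265 = βγ = β/√(1−β²).
So β² = x²/(1 + x²) with x = 9.9265: x² = 98.5354, β² = 98.5354/99.5354 = 0.989953, β = 0.9950.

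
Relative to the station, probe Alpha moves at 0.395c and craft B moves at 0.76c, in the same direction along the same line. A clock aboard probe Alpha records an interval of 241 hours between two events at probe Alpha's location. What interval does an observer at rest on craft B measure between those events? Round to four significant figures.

Speed of probe Alpha in craft B's frame: u = (v_A − v_B)/(1 − v_A v_B/c²) = (0.395 − 0.76)/(1 − 0.395×0.76) = −0.365/0.6998 = −0.52158; |u| = 0.52158c.
γ for this relative speed: γ = 1/√(1 − 0.272046) = 1.1721.
The clock on probe Alpha records proper time, so craft B measures Δt = γΔτ = 1.1721 × 241 = 282.5 hours.

282.5 hours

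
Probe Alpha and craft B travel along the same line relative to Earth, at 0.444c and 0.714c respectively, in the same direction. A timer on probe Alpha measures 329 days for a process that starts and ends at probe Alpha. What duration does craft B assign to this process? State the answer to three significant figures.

The velocity of probe Alpha relative to craft B is (0.444 − 0.714)c / (1 − 0.444×0.714) = −0.39532c; relative speed 0.39532c.
At |u| = 0.39532c, γ = (1 − 0.156278)^(−1/2) = 1.0887.
The clock on probe Alpha records proper time, so craft B measures Δt = γΔτ = 1.0887 × 329 = 358 days.

358 days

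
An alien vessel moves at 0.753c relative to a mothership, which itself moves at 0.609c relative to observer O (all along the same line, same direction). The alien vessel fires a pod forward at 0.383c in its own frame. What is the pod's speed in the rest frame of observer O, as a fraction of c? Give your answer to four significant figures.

Apply u = (u'+v)/(1+u'v) twice. Pod in the mothership frame: (0.383+0.753)/(1+0.383·0.753) = 1.136/1.288399 = 0.88171c.
That velocity, transformed to the rest frame of observer O: (0.88171+0.609)/(1+0.88171·0.609) = 1.49071/1.53696139 = 0.96991c.

0.9699c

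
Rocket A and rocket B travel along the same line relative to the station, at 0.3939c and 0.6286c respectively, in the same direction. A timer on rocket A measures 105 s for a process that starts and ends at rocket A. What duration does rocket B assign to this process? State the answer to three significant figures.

111 s

Transform rocket A's velocity into rocket B's frame: (0.3939 − 0.6286)/(1 − 0.3939·0.6286) = −0.2347/0.75239446, so the relative speed is 0.31194c.
At |u| = 0.31194c, γ = (1 − 0.0973066)^(−1/2) = 1.0525.
Rocket A's interval is proper; time dilation gives Δt_B = γΔτ = 1.0525 × 105 s = 111 s.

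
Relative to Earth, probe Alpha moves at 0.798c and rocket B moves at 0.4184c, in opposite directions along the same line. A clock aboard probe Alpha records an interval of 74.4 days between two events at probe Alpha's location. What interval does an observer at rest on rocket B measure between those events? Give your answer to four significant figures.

Speed of probe Alpha in rocket B's frame: u = (v_A + v_B)/(1 + v_A v_B/c²) = (0.798 + 0.4184)/(1 + 0.798×0.4184) = 1.2164/1.3338832 = 0.91192; |u| = 0.91192c.
γ for this relative speed: γ = 1/√(1 − 0.831598) = 2.4368.
The clock on probe Alpha records proper time, so rocket B measures Δt = γΔτ = 2.4368 × 74.4 = 181.3 days.

181.3 days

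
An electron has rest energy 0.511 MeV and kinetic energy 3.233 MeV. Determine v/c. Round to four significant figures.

K = (γ−1)mc², so γ = 1 + 3.233/0.511 = 7.3268.
Then v/c = √(1 − γ⁻²) = √(1 − 0.0186282) = √0.9813718 = 0.9906.

0.9906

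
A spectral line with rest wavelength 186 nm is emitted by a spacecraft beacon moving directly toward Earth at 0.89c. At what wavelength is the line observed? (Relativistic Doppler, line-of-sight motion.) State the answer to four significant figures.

44.87 nm

Relativistic Doppler for wavelength: λ_obs = λ_src · √((1−β)/(1+β)).
With β = 0.89: factor = √(0.11/1.89) = 0.24125.
λ_obs = 186 × 0.24125 = 44.87 nm.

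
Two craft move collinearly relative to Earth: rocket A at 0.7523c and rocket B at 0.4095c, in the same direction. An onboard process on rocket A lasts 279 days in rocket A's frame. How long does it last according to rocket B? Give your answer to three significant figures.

321 days

The velocity of rocket A relative to rocket B is (0.7523 − 0.4095)c / (1 − 0.7523×0.4095) = 0.49542c; relative speed 0.49542c.
At |u| = 0.49542c, γ = (1 − 0.245441)^(−1/2) = 1.1512.
The clock on rocket A records proper time, so rocket B measures Δt = γΔτ = 1.1512 × 279 = 321 days.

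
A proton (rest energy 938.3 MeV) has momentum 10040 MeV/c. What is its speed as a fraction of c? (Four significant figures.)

pc/(mc²) = 10040/938.3 = 10.7 = βγ = β/√(1−β²).
So β² = x²/(1 + x²) with x = 10.7: x² = 114.49, β² = 114.49/115.49 = 0.991341, β = 0.9957.

0.9957c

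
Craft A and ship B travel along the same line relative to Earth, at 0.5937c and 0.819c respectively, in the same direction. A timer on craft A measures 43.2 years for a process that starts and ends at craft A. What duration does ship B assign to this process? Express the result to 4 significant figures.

48.07 years

Speed of craft A in ship B's frame: u = (v_A − v_B)/(1 − v_A v_B/c²) = (0.5937 − 0.819)/(1 − 0.5937×0.819) = −0.2253/0.5137597 = −0.43853; |u| = 0.43853c.
At |u| = 0.43853c, γ = (1 − 0.192309)^(−1/2) = 1.1127.
The clock on craft A records proper time, so ship B measures Δt = γΔτ = 1.1127 × 43.2 = 48.07 years.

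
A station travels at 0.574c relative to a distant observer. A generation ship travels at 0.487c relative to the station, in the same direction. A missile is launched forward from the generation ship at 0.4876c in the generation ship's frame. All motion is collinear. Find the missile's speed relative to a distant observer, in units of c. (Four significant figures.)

Apply u = (u'+v)/(1+u'v) twice. Missile in the station frame: (0.4876+0.487)/(1+0.4876·0.487) = 0.9746/1.2374612 = 0.78758c.
That velocity, transformed to the rest frame of a distant observer: (0.78758+0.574)/(1+0.78758·0.574) = 1.36158/1.45207092 = 0.93768c.

0.9377c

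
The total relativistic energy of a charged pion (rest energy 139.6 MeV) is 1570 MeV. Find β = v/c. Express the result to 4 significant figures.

Total energy E = γmc² gives γ = 1570/139.6 = 11.246.
Hence β = √(1 − 1/γ²) = √(1 − 0.00790686) = √0.99209314 = 0.9960.

0.9960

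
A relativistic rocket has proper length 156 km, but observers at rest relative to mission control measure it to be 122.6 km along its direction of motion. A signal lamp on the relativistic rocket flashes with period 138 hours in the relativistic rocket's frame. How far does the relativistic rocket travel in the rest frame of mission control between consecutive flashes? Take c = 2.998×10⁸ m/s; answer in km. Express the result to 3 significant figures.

1.17×10^11 km

From L = L₀/γ: γ = 156/122.6 = 1.27243.
β = √(1 − 1/γ²) = 0.61836. Lab-frame period = γτ = 1.27243×138 hours = 175.6 hours. Distance = βc × γτ = 0.61836 × 2.998×10⁸ m/s × 632160 s = 1.1719×10^14 m = 1.17×10^11 km.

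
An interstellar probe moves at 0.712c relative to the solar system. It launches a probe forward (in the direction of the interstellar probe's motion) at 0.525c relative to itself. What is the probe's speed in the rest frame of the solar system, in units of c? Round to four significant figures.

0.9004c

Relativistic velocity addition: u = (u' + v)/(1 + u'v/c²), with u' = 0.525c and v = 0.712c.
Numerator: 0.525 + 0.712 = 1.237. Denominator: 1 + (0.525)(0.712) = 1.3738.
u = 1.237/1.3738 = 0.90042, so the speed is 0.9004c.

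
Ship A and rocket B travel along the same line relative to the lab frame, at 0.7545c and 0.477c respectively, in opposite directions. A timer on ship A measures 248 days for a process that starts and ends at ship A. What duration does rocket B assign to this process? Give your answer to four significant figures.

584.7 days

Transform ship A's velocity into rocket B's frame: (0.7545 + 0.477)/(1 + 0.7545·0.477) = 1.2315/1.3598965, so the relative speed is 0.90558c.
At |u| = 0.90558c, γ = (1 − 0.820075)^(−1/2) = 2.3575.
Ship A's interval is proper; time dilation gives Δt_B = γΔτ = 2.3575 × 248 days = 584.7 days.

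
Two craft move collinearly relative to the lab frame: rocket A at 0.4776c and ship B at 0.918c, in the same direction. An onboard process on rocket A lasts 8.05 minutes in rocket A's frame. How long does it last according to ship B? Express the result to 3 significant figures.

13.0 minutes

Transform rocket A's velocity into ship B's frame: (0.4776 − 0.918)/(1 − 0.4776·0.918) = −0.4404/0.5615632, so the relative speed is 0.78424c.
γ for this relative speed: γ = 1/√(1 − 0.615032) = 1.6117.
The clock on rocket A records proper time, so ship B measures Δt = γΔτ = 1.6117 × 8.05 = 13.0 minutes.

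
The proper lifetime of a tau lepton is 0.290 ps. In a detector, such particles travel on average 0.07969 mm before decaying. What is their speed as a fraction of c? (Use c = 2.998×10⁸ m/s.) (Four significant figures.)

d = βγcτ ⇒ βγ = d/(cτ) = 7.969×10^-5 m / (8.6942×10^-5 m) = 0.91659.
β = (βγ)/√(1+(βγ)²) = 0.91659/√1.840137 = 0.6757.

0.6757c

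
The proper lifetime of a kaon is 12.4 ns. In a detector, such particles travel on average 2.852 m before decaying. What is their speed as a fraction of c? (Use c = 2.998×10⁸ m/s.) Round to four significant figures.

0.6087c

Lab distance = (lab lifetime)·v = γτ·βc, so βγ = d/(cτ) = 2.852/(2.998×10⁸ × 1.240×10^-8) = 0.76718.
With βγ = 0.76718: γ² = 1 + (βγ)² = 1.588565, and β = (βγ)/γ = 0.76718/1.26038 = 0.6087.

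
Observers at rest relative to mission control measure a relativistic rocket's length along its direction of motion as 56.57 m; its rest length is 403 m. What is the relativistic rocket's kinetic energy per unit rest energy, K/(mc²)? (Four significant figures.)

γ = L₀/L = 403/56.57 = 7.12392.
Since K = (γ−1)mc², K/(mc²) = 7.12392 − 1 = 6.124.

6.124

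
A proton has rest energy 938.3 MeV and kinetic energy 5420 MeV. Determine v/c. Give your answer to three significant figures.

0.989

K = (γ−1)mc², so γ = 1 + 5420/938.3 = 6.7764.
Then v/c = √(1 − γ⁻²) = √(1 − 0.0217772) = √0.9782228 = 0.989.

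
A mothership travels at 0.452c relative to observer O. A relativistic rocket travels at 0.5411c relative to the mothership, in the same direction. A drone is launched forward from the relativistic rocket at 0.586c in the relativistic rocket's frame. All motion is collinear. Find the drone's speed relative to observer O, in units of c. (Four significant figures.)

Apply u = (u'+v)/(1+u'v) twice. Drone in the mothership frame: (0.586+0.5411)/(1+0.586·0.5411) = 1.1271/1.3170846 = 0.85575c.
That velocity, transformed to the rest frame of observer O: (0.85575+0.452)/(1+0.85575·0.452) = 1.30775/1.386799 = 0.943c.

0.9430c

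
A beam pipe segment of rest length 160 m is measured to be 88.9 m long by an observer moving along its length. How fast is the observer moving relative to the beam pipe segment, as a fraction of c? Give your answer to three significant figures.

Length contraction gives γ = L₀/L = 160/88.9 = 1.7998.
β = √(1 − 1/γ²) = √0.691289 = 0.831.

0.831c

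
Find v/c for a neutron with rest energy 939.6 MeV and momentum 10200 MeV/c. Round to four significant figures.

0.9958

pc/(mc²) = 10200/939.6 = 10.856 = βγ = β/√(1−β²).
So β² = x²/(1 + x²) with x = 10.856: x² = 117.853, β² = 117.853/118.853 = 0.991586, β = 0.9958.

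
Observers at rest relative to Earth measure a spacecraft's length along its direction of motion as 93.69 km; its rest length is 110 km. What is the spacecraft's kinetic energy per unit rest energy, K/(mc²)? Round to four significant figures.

From L = L₀/γ: γ = 110/93.69 = 1.17408.
Since K = (γ−1)mc², K/(mc²) = 1.17408 − 1 = 0.1741.

0.1741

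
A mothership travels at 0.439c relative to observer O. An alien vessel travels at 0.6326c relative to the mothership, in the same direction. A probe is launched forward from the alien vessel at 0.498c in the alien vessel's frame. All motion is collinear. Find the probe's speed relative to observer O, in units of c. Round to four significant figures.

0.9429c

Apply u = (u'+v)/(1+u'v) twice. Probe in the mothership frame: (0.498+0.6326)/(1+0.498·0.6326) = 1.1306/1.3150348 = 0.85975c.
That velocity, transformed to the rest frame of observer O: (0.85975+0.439)/(1+0.85975·0.439) = 1.29875/1.37743025 = 0.94288c.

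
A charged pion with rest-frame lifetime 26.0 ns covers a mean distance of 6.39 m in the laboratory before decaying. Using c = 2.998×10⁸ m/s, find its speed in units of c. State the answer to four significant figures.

0.6340c

d = βγcτ ⇒ βγ = d/(cτ) = 6.390 m / (7.7948 m) = 0.81978.
β = (βγ)/√(1+(βγ)²) = 0.81978/√1.672039 = 0.6340.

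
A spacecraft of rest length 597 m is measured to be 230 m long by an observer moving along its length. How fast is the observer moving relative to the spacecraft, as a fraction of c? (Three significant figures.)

Length contraction gives γ = L₀/L = 597/230 = 2.5957.
β = √(1 − 1/γ²) = √0.85158 = 0.923.

0.923c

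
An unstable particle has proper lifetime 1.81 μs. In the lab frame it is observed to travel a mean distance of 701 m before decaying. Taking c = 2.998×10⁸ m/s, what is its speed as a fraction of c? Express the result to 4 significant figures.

0.7908c

d = βγcτ ⇒ βγ = d/(cτ) = 701.0 m / (542.638 m) = 1.2918.
β = (βγ)/√(1+(βγ)²) = 1.2918/√2.66875 = 0.7908.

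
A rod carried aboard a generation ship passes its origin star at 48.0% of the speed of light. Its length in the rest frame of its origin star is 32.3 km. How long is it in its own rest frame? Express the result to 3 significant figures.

γ = 1/√(1 − β²) = 1/√(1 − 0.2304) = 1/√0.7696 = 1/0.877268 = 1.1399.
Proper length: L₀ = γ·L = 1.1399 × 32.3 = 36.8 km.

36.8 km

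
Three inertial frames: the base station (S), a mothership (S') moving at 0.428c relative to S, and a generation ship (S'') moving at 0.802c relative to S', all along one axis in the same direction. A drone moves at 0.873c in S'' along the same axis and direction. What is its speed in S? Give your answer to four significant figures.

0.9940c

Compose velocities in two stages. Stage 1 (into S'): u₁ = (0.873+0.802)/(1+0.873×0.802) = 0.98521.
Stage 2 (into S): u = (0.98521+0.428)/(1+0.98521×0.428) = 0.99405, so the speed is 0.9940c.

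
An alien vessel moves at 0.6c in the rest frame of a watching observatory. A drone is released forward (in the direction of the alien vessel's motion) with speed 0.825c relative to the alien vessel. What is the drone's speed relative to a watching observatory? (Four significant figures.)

In units of c, u = (u' + v)/(1 + u'v) with u' = 0.825 and v = 0.6.
Numerator: 0.825 + 0.6 = 1.425. Denominator: 1 + (0.825)(0.6) = 1.495.
u = 1.425/1.495 = 0.95318, so the speed is 0.9532c.

0.9532c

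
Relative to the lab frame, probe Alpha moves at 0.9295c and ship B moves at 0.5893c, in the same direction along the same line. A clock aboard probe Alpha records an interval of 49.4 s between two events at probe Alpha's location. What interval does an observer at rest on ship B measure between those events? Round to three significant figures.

75.0 s

Transform probe Alpha's velocity into ship B's frame: (0.9295 − 0.5893)/(1 − 0.9295·0.5893) = 0.3402/0.45224565, so the relative speed is 0.75225c.
At |u| = 0.75225c, γ = (1 − 0.56588)^(−1/2) = 1.5177.
The clock on probe Alpha records proper time, so ship B measures Δt = γΔτ = 1.5177 × 49.4 = 75.0 s.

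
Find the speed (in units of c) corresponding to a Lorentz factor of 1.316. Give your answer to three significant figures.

β = √(1 − 1/γ²) = √(1 − 1/1.731856) = √0.422585 = 0.650.

0.650c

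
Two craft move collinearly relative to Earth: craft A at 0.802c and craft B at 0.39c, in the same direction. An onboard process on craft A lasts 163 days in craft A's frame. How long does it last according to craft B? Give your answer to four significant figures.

Speed of craft A in craft B's frame: u = (v_A − v_B)/(1 − v_A v_B/c²) = (0.802 − 0.39)/(1 − 0.802×0.39) = 0.412/0.68722 = 0.59952; |u| = 0.59952c.
γ for this relative speed: γ = 1/√(1 − 0.359424) = 1.2494.
Craft A's interval is proper; time dilation gives Δt_B = γΔτ = 1.2494 × 163 days = 203.7 days.

203.7 days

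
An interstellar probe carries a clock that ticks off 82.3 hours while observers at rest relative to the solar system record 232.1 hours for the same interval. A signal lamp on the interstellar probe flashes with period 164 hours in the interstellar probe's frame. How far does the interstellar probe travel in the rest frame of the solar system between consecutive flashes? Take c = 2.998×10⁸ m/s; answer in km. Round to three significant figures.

4.67×10^11 km

From Δt = γΔτ: γ = 232.1/82.3 = 2.82017.
β = √(1 − 1/γ²) = 0.93502. Lab-frame period = γτ = 2.82017×164 hours = 462.51 hours. Distance = βc × γτ = 0.93502 × 2.998×10⁸ m/s × 1665036 s = 4.6674×10^14 m = 4.67×10^11 km.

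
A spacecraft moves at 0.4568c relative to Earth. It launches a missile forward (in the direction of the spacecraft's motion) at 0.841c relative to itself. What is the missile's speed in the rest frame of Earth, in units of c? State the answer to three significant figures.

In units of c, u = (u' + v)/(1 + u'v) with u' = 0.841 and v = 0.4568.
Numerator: 0.841 + 0.4568 = 1.2978. Denominator: 1 + (0.841)(0.4568) = 1.3841688.
u = 1.2978/1.3841688 = 0.9376, so the speed is 0.938c.

0.938c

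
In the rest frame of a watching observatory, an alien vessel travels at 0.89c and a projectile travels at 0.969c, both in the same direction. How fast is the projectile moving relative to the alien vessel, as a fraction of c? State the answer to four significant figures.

Transform to the alien vessel's frame: u' = (u − v)/(1 − uv/c²).
u' = (0.969 − 0.89)/(1 − 0.969×0.89) = 0.079/0.13759 = 0.57417.
Speed in the alien vessel's frame: 0.5742c (in the same direction).

0.5742c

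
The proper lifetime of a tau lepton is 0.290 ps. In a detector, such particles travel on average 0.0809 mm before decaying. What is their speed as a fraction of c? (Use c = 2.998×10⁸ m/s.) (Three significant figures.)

d = βγcτ ⇒ βγ = d/(cτ) = 8.090×10^-5 m / (8.6942×10^-5 m) = 0.93051.
β = (βγ)/√(1+(βγ)²) = 0.93051/√1.865849 = 0.681.

0.681c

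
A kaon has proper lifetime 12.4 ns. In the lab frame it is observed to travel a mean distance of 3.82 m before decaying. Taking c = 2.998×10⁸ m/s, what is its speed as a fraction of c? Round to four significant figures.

0.7167c

d = βγcτ ⇒ βγ = d/(cτ) = 3.820 m / (3.71752 m) = 1.0276.
β = (βγ)/√(1+(βγ)²) = 1.0276/√2.05596 = 0.7167.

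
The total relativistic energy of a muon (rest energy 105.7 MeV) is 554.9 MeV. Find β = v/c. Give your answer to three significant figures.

γ = E/(mc²) = 554.9/105.7 = 5.2498.
β = √(1 − 1/γ²) = √(1 − 0.0362839) = √0.9637161 = 0.982.

0.982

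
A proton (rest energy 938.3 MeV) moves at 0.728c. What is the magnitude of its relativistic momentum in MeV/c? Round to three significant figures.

γ = 1/√(1 − β²) = 1/√(1 − 0.529984) = 1/√0.470016 = 1/0.685577 = 1.4586.
Momentum: p = γβ·mc = 1.4586 × 0.728 × 938.3 MeV/c = 996 MeV/c.

996 MeV/c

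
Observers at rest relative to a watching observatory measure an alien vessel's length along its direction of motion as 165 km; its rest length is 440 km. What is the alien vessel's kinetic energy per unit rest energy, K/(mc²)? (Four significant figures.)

From L = L₀/γ: γ = 440/165 = 2.66667.
K/(mc²) = γ − 1 = 2.66667 − 1 = 1.667.

1.667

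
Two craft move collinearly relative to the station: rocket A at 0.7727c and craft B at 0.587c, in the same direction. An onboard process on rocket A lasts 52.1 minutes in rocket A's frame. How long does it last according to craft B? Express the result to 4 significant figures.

Speed of rocket A in craft B's frame: u = (v_A − v_B)/(1 − v_A v_B/c²) = (0.7727 − 0.587)/(1 − 0.7727×0.587) = 0.1857/0.5464251 = 0.33985; |u| = 0.33985c.
At |u| = 0.33985c, γ = (1 − 0.115498)^(−1/2) = 1.0633.
Rocket A's interval is proper; time dilation gives Δt_B = γΔτ = 1.0633 × 52.1 minutes = 55.40 minutes.

55.40 minutes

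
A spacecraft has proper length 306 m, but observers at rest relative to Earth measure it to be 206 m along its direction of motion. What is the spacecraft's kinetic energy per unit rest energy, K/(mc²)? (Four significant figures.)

0.4854

From L = L₀/γ: γ = 306/206 = 1.48544.
K/(mc²) = γ − 1 = 1.48544 − 1 = 0.4854.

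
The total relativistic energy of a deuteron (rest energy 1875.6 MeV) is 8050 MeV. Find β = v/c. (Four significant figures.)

Total energy E = γmc² gives γ = 8050/1875.6 = 4.292.
Hence β = √(1 − 1/γ²) = √(1 − 0.0542851) = √0.9457149 = 0.9725.

0.9725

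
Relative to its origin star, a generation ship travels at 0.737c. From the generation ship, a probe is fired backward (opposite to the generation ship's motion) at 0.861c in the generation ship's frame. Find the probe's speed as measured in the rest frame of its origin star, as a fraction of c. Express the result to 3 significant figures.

0.339c

In units of c, u = (u' + v)/(1 + u'v) with u' = −0.861 and v = 0.737.
Numerator: −0.861 + 0.737 = −0.124. Denominator: 1 + (−0.861)(0.737) = 0.365443.
u = −0.124/0.365443 = −0.33931, so the speed is 0.339c.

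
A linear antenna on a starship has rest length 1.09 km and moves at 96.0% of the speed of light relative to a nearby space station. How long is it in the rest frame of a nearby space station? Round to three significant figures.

With β = 0.96, γ = 1/√(1 − 0.96²) = 1/√0.0784 = 3.5714.
Length contraction: L = L₀/γ = 1.09/3.5714 = 0.305 km.

0.305 km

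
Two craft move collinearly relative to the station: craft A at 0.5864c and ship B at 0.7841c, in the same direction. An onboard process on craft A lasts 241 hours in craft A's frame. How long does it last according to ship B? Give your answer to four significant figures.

The velocity of craft A relative to ship B is (0.5864 − 0.7841)c / (1 − 0.5864×0.7841) = −0.36597c; relative speed 0.36597c.
γ for this relative speed: γ = 1/√(1 − 0.133934) = 1.0745.
Craft A's interval is proper; time dilation gives Δt_B = γΔτ = 1.0745 × 241 hours = 259.0 hours.

259.0 hours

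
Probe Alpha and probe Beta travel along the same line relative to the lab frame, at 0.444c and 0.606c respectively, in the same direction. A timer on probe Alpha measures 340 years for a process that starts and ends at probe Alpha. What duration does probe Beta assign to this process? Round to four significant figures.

348.7 years

Transform probe Alpha's velocity into probe Beta's frame: (0.444 − 0.606)/(1 − 0.444·0.606) = −0.162/0.730936, so the relative speed is 0.22163c.
At |u| = 0.22163c, γ = (1 − 0.0491199)^(−1/2) = 1.0255.
Probe Alpha's interval is proper; time dilation gives Δt_B = γΔτ = 1.0255 × 340 years = 348.7 years.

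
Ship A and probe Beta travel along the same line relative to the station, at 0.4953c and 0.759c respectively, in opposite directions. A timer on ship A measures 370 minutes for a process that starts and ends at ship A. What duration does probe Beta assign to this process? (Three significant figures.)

900 minutes

Transform ship A's velocity into probe Beta's frame: (0.4953 + 0.759)/(1 + 0.4953·0.759) = 1.2543/1.3759327, so the relative speed is 0.9116c.
At |u| = 0.9116c, γ = (1 − 0.831015)^(−1/2) = 2.4326.
Ship A's interval is proper; time dilation gives Δt_B = γΔτ = 2.4326 × 370 minutes = 900 minutes.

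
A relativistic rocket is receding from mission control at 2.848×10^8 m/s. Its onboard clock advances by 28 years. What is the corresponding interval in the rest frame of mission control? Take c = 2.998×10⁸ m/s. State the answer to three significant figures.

89.6 years

β = v/c = (2.848×10^8 m/s)/(2.998×10⁸ m/s) = 0.949967.
γ = 1/√(1 − β²) = 1/√(1 − 0.9024373) = 1/√0.0975627 = 1/0.31235 = 3.2015.
Time dilation: Δt = γ·Δτ = 3.2015 × 28 = 89.6 years.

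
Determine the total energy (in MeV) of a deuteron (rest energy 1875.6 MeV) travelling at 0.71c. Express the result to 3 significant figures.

With β = 0.71, γ = 1/√(1 − 0.71²) = 1/√0.4959 = 1.42.
Total energy: E = γmc² = 1.42 × 1875.6 MeV = 2660 MeV.

2660 MeV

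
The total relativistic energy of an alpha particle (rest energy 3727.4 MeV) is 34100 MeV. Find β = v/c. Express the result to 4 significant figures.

0.9940

Total energy E = γmc² gives γ = 34100/3727.4 = 9.1485.
Hence β = √(1 − 1/γ²) = √(1 − 0.0119481) = √0.9880519 = 0.9940.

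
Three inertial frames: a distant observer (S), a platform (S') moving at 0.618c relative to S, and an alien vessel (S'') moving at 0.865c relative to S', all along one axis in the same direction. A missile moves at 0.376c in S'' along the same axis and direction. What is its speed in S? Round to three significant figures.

Compose velocities in two stages. Stage 1 (into S'): u₁ = (0.376+0.865)/(1+0.376×0.865) = 0.93643.
Stage 2 (into S): u = (0.93643+0.618)/(1+0.93643×0.618) = 0.98462, so the speed is 0.985c.

0.985c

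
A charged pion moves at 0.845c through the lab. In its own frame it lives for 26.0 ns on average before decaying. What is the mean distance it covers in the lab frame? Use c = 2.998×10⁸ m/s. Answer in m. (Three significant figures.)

12.3 m

With β = 0.845, γ = 1/√(1 − 0.845²) = 1/√0.285975 = 1.87.
Lab-frame lifetime: Δt = γτ = 1.87 × 26.0 ns = 48.62 ns.
Distance: d = vΔt = 0.845 × 2.998×10⁸ m/s × 4.8620×10^-8 s = 12.3 m.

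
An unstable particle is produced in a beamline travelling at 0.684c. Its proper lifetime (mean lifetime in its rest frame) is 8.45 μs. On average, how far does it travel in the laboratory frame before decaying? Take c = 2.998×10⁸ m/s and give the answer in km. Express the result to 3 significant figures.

Lorentz factor: γ = (1 − 0.467856)^(−1/2) = 1.3708.
Lab-frame lifetime: Δt = γτ = 1.3708 × 8.45 μs = 11.583 μs.
Distance: d = vΔt = 0.684 × 2.998×10⁸ m/s × 1.1583×10^-5 s = 2380 m = 2.38 km.

2.38 km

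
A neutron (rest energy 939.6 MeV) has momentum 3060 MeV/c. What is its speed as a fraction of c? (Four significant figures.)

0.9559c

βγ = pc/(mc²) = 3060/939.6 = 3.2567.
Since γ² = 1 + (βγ)² = 11.6061, γ = √11.6061 = 3.40677, and β = (βγ)/γ = 3.2567/3.40677 = 0.9559.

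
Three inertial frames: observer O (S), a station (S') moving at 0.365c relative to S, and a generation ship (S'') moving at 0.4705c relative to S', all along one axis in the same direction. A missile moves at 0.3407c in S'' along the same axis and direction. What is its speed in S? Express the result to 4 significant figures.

First combine the missile and generation ship (S''→S'): u₁ = (0.3407 + 0.4705)/(1 + 0.3407×0.4705) = 0.8112/1.16029935 = 0.69913.
Then combine with the station (S'→S): u = (0.69913 + 0.365)/(1 + 0.69913×0.365) = 1.06413/1.25518245 = 0.84779.

0.8478c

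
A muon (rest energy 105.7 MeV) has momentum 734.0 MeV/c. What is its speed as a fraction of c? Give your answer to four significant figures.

0.9898c

pc/(mc²) = 734.0/105.7 = 6.9442 = βγ = β/√(1−β²).
So β² = x²/(1 + x²) with x = 6.9442: x² = 48.2219, β² = 48.2219/49.2219 = 0.979684, β = 0.9898.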